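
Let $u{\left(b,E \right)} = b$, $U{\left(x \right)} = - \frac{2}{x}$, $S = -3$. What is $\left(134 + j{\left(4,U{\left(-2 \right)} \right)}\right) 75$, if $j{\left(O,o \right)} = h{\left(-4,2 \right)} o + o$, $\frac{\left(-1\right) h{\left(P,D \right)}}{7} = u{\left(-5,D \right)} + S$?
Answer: $14325$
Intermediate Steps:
$h{\left(P,D \right)} = 56$ ($h{\left(P,D \right)} = - 7 \left(-5 - 3\right) = \left(-7\right) \left(-8\right) = 56$)
$j{\left(O,o \right)} = 57 o$ ($j{\left(O,o \right)} = 56 o + o = 57 o$)
$\left(134 + j{\left(4,U{\left(-2 \right)} \right)}\right) 75 = \left(134 + 57 \left(- \frac{2}{-2}\right)\right) 75 = \left(134 + 57 \left(\left(-2\right) \left(- \frac{1}{2}\right)\right)\right) 75 = \left(134 + 57 \cdot 1\right) 75 = \left(134 + 57\right) 75 = 191 \cdot 75 = 14325$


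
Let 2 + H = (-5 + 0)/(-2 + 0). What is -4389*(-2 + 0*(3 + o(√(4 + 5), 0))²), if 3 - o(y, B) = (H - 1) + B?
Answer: 8778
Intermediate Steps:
H = ½ (H = -2 + (-5 + 0)/(-2 + 0) = -2 - 5/(-2) = -2 - 5*(-½) = -2 + 5/2 = ½ ≈ 0.50000)
o(y, B) = 7/2 - B (o(y, B) = 3 - ((½ - 1) + B) = 3 - (-½ + B) = 3 + (½ - B) = 7/2 - B)
-4389*(-2 + 0*(3 + o(√(4 + 5), 0))²) = -4389*(-2 + 0*(3 + (7/2 - 1*0))²) = -4389*(-2 + 0*(3 + (7/2 + 0))²) = -4389*(-2 + 0*(3 + 7/2)²) = -4389*(-2 + 0*(13/2)²) = -4389*(-2 + 0*(169/4)) = -4389*(-2 + 0) = -4389*(-2) = 8778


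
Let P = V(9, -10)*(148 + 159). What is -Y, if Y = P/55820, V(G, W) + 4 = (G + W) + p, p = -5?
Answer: 307/5582 ≈ 0.054998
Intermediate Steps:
V(G, W) = -9 + G + W (V(G, W) = -4 + ((G + W) - 5) = -4 + (-5 + G + W) = -9 + G + W)
P = -3070 (P = (-9 + 9 - 10)*(148 + 159) = -10*307 = -3070)
Y = -307/5582 (Y = -3070/55820 = -3070*1/55820 = -307/5582 ≈ -0.054998)
-Y = -1*(-307/5582) = 307/5582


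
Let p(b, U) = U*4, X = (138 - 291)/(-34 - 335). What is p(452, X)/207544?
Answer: 17/2127326 ≈ 7.9913e-6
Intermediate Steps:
X = 17/41 (X = -153/(-369) = -153*(-1/369) = 17/41 ≈ 0.41463)
p(b, U) = 4*U
p(452, X)/207544 = (4*(17/41))/207544 = (68/41)*(1/207544) = 17/2127326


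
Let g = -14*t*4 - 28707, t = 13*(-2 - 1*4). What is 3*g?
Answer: -73017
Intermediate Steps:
t = -78 (t = 13*(-2 - 4) = 13*(-6) = -78)
g = -24339 (g = -14*(-78)*4 - 28707 = 1092*4 - 28707 = 4368 - 28707 = -24339)
3*g = 3*(-24339) = -73017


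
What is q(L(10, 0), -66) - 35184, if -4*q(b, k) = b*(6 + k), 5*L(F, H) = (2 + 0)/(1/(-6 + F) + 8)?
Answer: -387016/11 ≈ -35183.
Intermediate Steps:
L(F, H) = 2/(5*(8 + 1/(-6 + F))) (L(F, H) = ((2 + 0)/(1/(-6 + F) + 8))/5 = (2/(8 + 1/(-6 + F)))/5 = 2/(5*(8 + 1/(-6 + F))))
q(b, k) = -b*(6 + k)/4
q(L(10, 0), -66) - 35184 = -2*(-6 + 10)/(5*(-47 + 8*10))*(6 - 66)/4 - 35184 = -1/4*(2/5)*4/(-47 + 80)*(-60) - 35184 = -1/4*(2/5)*4/33*(-60) - 35184 = -1/4*(2/5)*(1/33)*4*(-60) - 35184 = -1/4*8/165*(-60) - 35184 = 8/11 - 35184 = -387016/11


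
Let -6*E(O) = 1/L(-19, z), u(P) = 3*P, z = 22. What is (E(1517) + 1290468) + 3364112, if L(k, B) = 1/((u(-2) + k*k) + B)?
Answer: 27927103/6 ≈ 4.6545e+6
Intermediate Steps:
L(k, B) = 1/(-6 + B + k²) (L(k, B) = 1/((3*(-2) + k*k) + B) = 1/((-6 + k²) + B) = 1/(-6 + B + k²))
E(O) = -377/6 (E(O) = -1/(6*(1/(-6 + 22 + (-19)²))) = -1/(6*(1/(-6 + 22 + 361))) = -1/(6*(1/377)) = -1/(6*1/377) = -⅙*377 = -377/6)
(E(1517) + 1290468) + 3364112 = (-377/6 + 1290468) + 3364112 = 7742431/6 + 3364112 = 27927103/6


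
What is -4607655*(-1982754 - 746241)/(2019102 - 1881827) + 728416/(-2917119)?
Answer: 1467225376364034755/16017900429 ≈ 9.1599e+7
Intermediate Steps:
-4607655*(-1982754 - 746241)/(2019102 - 1881827) + 728416/(-2917119) = -4607655/(137275/(-2728995)) + 728416*(-1/2917119) = -4607655/(137275*(-1/2728995)) - 728416/2917119 = -4607655/(-27455/545799) - 728416/2917119 = -4607655*(-545799/27455) - 728416/2917119 = 502970698269/5491 - 728416/2917119 = 1467225376364034755/16017900429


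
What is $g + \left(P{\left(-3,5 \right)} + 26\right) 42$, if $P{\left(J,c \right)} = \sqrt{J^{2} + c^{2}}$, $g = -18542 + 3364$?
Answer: $-14086 + 42 \sqrt{34} \approx -13841.0$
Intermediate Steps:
$g = -15178$
$g + \left(P{\left(-3,5 \right)} + 26\right) 42 = -15178 + \left(\sqrt{\left(-3\right)^{2} + 5^{2}} + 26\right) 42 = -15178 + \left(\sqrt{9 + 25} + 26\right) 42 = -15178 + \left(\sqrt{34} + 26\right) 42 = -15178 + \left(26 + \sqrt{34}\right) 42 = -15178 + \left(1092 + 42 \sqrt{34}\right) = -14086 + 42 \sqrt{34}$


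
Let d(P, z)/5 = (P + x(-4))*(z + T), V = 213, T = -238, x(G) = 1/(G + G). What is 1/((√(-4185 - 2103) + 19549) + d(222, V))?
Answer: -523864/4288425721 - 256*I*√393/4288425721 ≈ -0.00012216 - 1.1834e-6*I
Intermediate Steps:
x(G) = 1/(2*G)
d(P, z) = 5*(-238 + z)*(-⅛ + P) (d(P, z) = 5*((P + (½)/(-4))*(z - 238)) = 5*((P + (½)*(-¼))*(-238 + z)) = 5*((P - ⅛)*(-238 + z)) = 5*((-⅛ + P)*(-238 + z)) = 5*((-238 + z)*(-⅛ + P)) = 5*(-238 + z)*(-⅛ + P))
1/((√(-4185 - 2103) + 19549) + d(222, V)) = 1/((√(-4185 - 2103) + 19549) + (595/4 - 1190*222 - 5/8*213 + 5*222*213)) = 1/((√(-6288) + 19549) + (595/4 - 264180 - 1065/8 + 236430)) = 1/((4*I*√393 + 19549) - 221875/8) = 1/((19549 + 4*I*√393) - 221875/8) = 1/(-65483/8 + 4*I*√393)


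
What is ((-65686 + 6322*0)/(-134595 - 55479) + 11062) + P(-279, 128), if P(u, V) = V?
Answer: 1063496873/95037 ≈ 11190.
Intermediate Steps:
((-65686 + 6322*0)/(-134595 - 55479) + 11062) + P(-279, 128) = ((-65686 + 6322*0)/(-134595 - 55479) + 11062) + 128 = ((-65686 + 0)/(-190074) + 11062) + 128 = (-65686*(-1/190074) + 11062) + 128 = (32843/95037 + 11062) + 128 = 1051332137/95037 + 128 = 1063496873/95037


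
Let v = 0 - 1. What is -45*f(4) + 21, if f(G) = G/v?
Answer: 201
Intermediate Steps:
v = -1
f(G) = -G (f(G) = G/(-1) = G*(-1) = -G)
-45*f(4) + 21 = -(-45)*4 + 21 = -45*(-4) + 21 = 180 + 21 = 201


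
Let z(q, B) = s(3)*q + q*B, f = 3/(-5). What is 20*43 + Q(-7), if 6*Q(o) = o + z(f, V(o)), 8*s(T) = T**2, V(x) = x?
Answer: 206261/240 ≈ 859.42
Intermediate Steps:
f = -3/5 (f = 3*(-1/5) = -3/5 ≈ -0.60000)
s(T) = T**2/8
z(q, B) = 9*q/8 + B*q (z(q, B) = ((1/8)*3**2)*q + q*B = ((1/8)*9)*q + B*q = 9*q/8 + B*q)
Q(o) = -9/80 + o/15 (Q(o) = (o + (1/8)*(-3/5)*(9 + 8*o))/6 = (o + (-27/40 - 3*o/5))/6 = (-27/40 + 2*o/5)/6 = -9/80 + o/15)
20*43 + Q(-7) = 20*43 + (-9/80 + (1/15)*(-7)) = 860 + (-9/80 - 7/15) = 860 - 139/240 = 206261/240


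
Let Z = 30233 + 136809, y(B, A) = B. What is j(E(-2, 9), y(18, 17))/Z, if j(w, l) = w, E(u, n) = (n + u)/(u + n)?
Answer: 1/167042 ≈ 5.9865e-6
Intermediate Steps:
E(u, n) = 1 (E(u, n) = (n + u)/(n + u) = 1)
Z = 167042
j(E(-2, 9), y(18, 17))/Z = 1/167042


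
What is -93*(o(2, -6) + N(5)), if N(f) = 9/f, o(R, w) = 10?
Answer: -5487/5 ≈ -1097.4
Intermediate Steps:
-93*(o(2, -6) + N(5)) = -93*(10 + 9/5) = -93*59/5 = -5487/5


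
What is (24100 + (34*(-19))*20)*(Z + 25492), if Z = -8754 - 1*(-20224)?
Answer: 413235160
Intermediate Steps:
Z = 11470 (Z = -8754 + 20224 = 11470)
(24100 + (34*(-19))*20)*(Z + 25492) = (24100 + (34*(-19))*20)*(11470 + 25492) = (24100 - 646*20)*36962 = (24100 - 12920)*36962 = 11180*36962 = 413235160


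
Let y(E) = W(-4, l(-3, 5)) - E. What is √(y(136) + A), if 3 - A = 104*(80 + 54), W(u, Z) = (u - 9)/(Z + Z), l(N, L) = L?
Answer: I*√1407030/10 ≈ 118.62*I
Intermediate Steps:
W(u, Z) = (-9 + u)/(2*Z) (W(u, Z) = (-9 + u)/((2*Z)) = (-9 + u)*(1/(2*Z)) = (-9 + u)/(2*Z))
A = -13933 (A = 3 - 104*(80 + 54) = 3 - 104*134 = 3 - 1*13936 = 3 - 13936 = -13933)
y(E) = -13/10 - E (y(E) = (½)*(-9 - 4)/5 - E = (½)*(⅕)*(-13) - E = -13/10 - E)
√(y(136) + A) = √((-13/10 - 1*136) - 13933) = √((-13/10 - 136) - 13933) = √(-1373/10 - 13933) = √(-140703/10) = I*√1407030/10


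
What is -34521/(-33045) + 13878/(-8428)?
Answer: -27942587/46417210 ≈ -0.60199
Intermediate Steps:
-34521/(-33045) + 13878/(-8428) = -34521*(-1/33045) + 13878*(-1/8428) = 11507/11015 - 6939/4214 = -27942587/46417210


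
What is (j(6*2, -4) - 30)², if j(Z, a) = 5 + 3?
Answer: 484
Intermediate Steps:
j(Z, a) = 8
(j(6*2, -4) - 30)² = (8 - 30)² = (-22)² = 484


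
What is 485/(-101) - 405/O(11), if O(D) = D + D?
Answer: -51575/2222 ≈ -23.211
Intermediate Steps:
O(D) = 2*D
485/(-101) - 405/O(11) = 485/(-101) - 405/(2*11) = 485*(-1/101) - 405/22 = -485/101 - 405*1/22 = -485/101 - 405/22 = -51575/2222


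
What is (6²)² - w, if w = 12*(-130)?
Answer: 2856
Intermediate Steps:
w = -1560
(6²)² - w = (6²)² - 1*(-1560) = 36² + 1560 = 1296 + 1560 = 2856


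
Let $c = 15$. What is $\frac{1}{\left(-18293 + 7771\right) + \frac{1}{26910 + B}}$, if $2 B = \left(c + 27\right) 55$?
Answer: $- \frac{28065}{295299929} \approx -9.5039 \cdot 10^{-5}$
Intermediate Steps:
$B = 1155$ ($B = \frac{\left(15 + 27\right) 55}{2} = \frac{42 \cdot 55}{2} = \frac{1}{2} \cdot 2310 = 1155$)
$\frac{1}{\left(-18293 + 7771\right) + \frac{1}{26910 + B}} = \frac{1}{\left(-18293 + 7771\right) + \frac{1}{26910 + 1155}} = \frac{1}{-10522 + \frac{1}{28065}} = \frac{1}{- \frac{295299929}{28065}} = - \frac{28065}{295299929}$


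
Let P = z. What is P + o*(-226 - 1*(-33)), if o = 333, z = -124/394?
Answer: -12661055/197 ≈ -64269.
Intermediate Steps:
z = -62/197 (z = -124*1/394 = -62/197 ≈ -0.31472)
P = -62/197 ≈ -0.31472
P + o*(-226 - 1*(-33)) = -62/197 + 333*(-226 - 1*(-33)) = -62/197 + 333*(-226 + 33) = -62/197 + 333*(-193) = -62/197 - 64269 = -12661055/197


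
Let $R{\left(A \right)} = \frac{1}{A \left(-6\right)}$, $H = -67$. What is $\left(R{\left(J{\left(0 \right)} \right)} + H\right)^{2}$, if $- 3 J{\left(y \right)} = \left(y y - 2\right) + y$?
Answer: $\frac{72361}{16} \approx 4522.6$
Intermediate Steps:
$J{\left(y \right)} = \frac{2}{3} - \frac{y}{3} - \frac{y^{2}}{3}$ ($J{\left(y \right)} = - \frac{\left(y y - 2\right) + y}{3} = - \frac{\left(y^{2} - 2\right) + y}{3} = - \frac{\left(-2 + y^{2}\right) + y}{3} = - \frac{-2 + y + y^{2}}{3} = \frac{2}{3} - \frac{y}{3} - \frac{y^{2}}{3}$)
$R{\left(A \right)} = - \frac{1}{6 A}$ ($R{\left(A \right)} = \frac{1}{A} \left(- \frac{1}{6}\right) = - \frac{1}{6 A}$)
$\left(R{\left(J{\left(0 \right)} \right)} + H\right)^{2} = \left(- \frac{1}{6 \left(\frac{2}{3} - 0 - \frac{0^{2}}{3}\right)} - 67\right)^{2} = \left(- \frac{1}{6 \left(\frac{2}{3} + 0 - 0\right)} - 67\right)^{2} = \left(- \frac{1}{6 \left(\frac{2}{3} + 0 + 0\right)} - 67\right)^{2} = \left(- \frac{1}{6 \cdot \frac{2}{3}} - 67\right)^{2} = \left(\left(- \frac{1}{6}\right) \frac{3}{2} - 67\right)^{2} = \left(- \frac{1}{4} - 67\right)^{2} = \left(- \frac{269}{4}\right)^{2} = \frac{72361}{16}$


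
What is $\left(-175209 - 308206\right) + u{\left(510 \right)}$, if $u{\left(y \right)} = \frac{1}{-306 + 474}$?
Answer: $- \frac{81213719}{168} \approx -4.8342 \cdot 10^{5}$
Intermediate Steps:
$u{\left(y \right)} = \frac{1}{168}$
$\left(-175209 - 308206\right) + u{\left(510 \right)} = \left(-175209 - 308206\right) + \frac{1}{168} = -483415 + \frac{1}{168} = - \frac{81213719}{168}$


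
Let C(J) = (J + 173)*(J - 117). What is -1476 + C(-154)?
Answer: -6625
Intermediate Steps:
C(J) = (-117 + J)*(173 + J) (C(J) = (173 + J)*(-117 + J) = (-117 + J)*(173 + J))
-1476 + C(-154) = -1476 + (-20241 + (-154)**2 + 56*(-154)) = -1476 + (-20241 + 23716 - 8624) = -1476 - 5149 = -6625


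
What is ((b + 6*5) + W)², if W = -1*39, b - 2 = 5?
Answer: 4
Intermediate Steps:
b = 7 (b = 2 + 5 = 7)
W = -39
((b + 6*5) + W)² = ((7 + 6*5) - 39)² = ((7 + 30) - 39)² = (37 - 39)² = (-2)² = 4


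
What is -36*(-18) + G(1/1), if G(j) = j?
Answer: 649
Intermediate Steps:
-36*(-18) + G(1/1) = -36*(-18) + 1/1 = 648 + 1 = 649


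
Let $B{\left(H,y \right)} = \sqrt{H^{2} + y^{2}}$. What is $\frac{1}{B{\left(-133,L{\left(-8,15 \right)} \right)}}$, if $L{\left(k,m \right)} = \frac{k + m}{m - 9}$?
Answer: $\frac{6 \sqrt{12997}}{90979} \approx 0.0075185$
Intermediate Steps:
$L{\left(k,m \right)} = \frac{k + m}{-9 + m}$
$\frac{1}{B{\left(-133,L{\left(-8,15 \right)} \right)}} = \frac{1}{\sqrt{\left(-133\right)^{2} + \left(\frac{-8 + 15}{-9 + 15}\right)^{2}}} = \frac{1}{\sqrt{17689 + \left(\frac{1}{6} \cdot 7\right)^{2}}} = \frac{1}{\sqrt{17689 + \left(\frac{7}{6}\right)^{2}}} = \frac{1}{\sqrt{17689 + \frac{49}{36}}} = \frac{1}{\sqrt{\frac{636853}{36}}} = \frac{1}{\frac{7}{6} \sqrt{12997}} = \frac{6 \sqrt{12997}}{90979}$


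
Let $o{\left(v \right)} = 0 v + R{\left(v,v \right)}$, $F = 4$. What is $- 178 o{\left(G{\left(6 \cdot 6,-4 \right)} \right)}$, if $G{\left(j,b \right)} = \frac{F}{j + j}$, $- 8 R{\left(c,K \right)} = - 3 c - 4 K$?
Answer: $- \frac{623}{72} \approx -8.6528$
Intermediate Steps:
$R{\left(c,K \right)} = \frac{K}{2} + \frac{3 c}{8}$ ($R{\left(c,K \right)} = - \frac{- 3 c - 4 K}{8} = - \frac{- 4 K - 3 c}{8} = \frac{K}{2} + \frac{3 c}{8}$)
$G{\left(j,b \right)} = \frac{2}{j}$ ($G{\left(j,b \right)} = \frac{4}{j + j} = \frac{4}{2 j} = 4 \frac{1}{2 j} = \frac{2}{j}$)
$o{\left(v \right)} = \frac{7 v}{8}$ ($o{\left(v \right)} = 0 v + \left(\frac{v}{2} + \frac{3 v}{8}\right) = 0 + \frac{7 v}{8} = \frac{7 v}{8}$)
$- 178 o{\left(G{\left(6 \cdot 6,-4 \right)} \right)} = - 178 \frac{7 \frac{2}{6 \cdot 6}}{8} = - 178 \frac{7 \cdot \frac{2}{36}}{8} = - 178 \frac{7 \cdot 2 \cdot \frac{1}{36}}{8} = - 178 \cdot \frac{7}{8} \cdot \frac{1}{18} = \left(-178\right) \frac{7}{144} = - \frac{623}{72}$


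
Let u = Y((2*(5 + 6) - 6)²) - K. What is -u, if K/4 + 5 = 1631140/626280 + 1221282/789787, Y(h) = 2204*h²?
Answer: -1786117655818254662/12365695059 ≈ -1.4444e+8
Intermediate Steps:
K = -42002135366/12365695059 (K = -20 + 4*(1631140/626280 + 1221282/789787) = -20 + 4*(1631140*(1/626280) + 1221282*(1/789787)) = -20 + 4*(81557/31314 + 1221282/789787) = -20 + 4*(102655882907/24731390118) = -20 + 205311765814/12365695059 = -42002135366/12365695059 ≈ -3.3967)
u = 1786117655818254662/12365695059 (u = 2204*((2*(5 + 6) - 6)²)² - 1*(-42002135366/12365695059) = 2204*((2*11 - 6)²)² + 42002135366/12365695059 = 2204*((22 - 6)²)² + 42002135366/12365695059 = 2204*(16²)² + 42002135366/12365695059 = 2204*256² + 42002135366/12365695059 = 2204*65536 + 42002135366/12365695059 = 144441344 + 42002135366/12365695059 = 1786117655818254662/12365695059 ≈ 1.4444e+8)
-u = -1*1786117655818254662/12365695059 = -1786117655818254662/12365695059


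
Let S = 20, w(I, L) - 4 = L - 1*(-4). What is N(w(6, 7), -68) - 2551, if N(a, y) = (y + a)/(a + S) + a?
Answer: -88813/35 ≈ -2537.5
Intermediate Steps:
w(I, L) = 8 + L (w(I, L) = 4 + (L - 1*(-4)) = 4 + (L + 4) = 4 + (4 + L) = 8 + L)
N(a, y) = a + (a + y)/(20 + a) (N(a, y) = (y + a)/(a + 20) + a = (a + y)/(20 + a) + a = a + (a + y)/(20 + a))
N(w(6, 7), -68) - 2551 = (-68 + (8 + 7)² + 21*(8 + 7))/(20 + (8 + 7)) - 2551 = (-68 + 15² + 21*15)/(20 + 15) - 2551 = (-68 + 225 + 315)/35 - 2551 = (1/35)*472 - 2551 = 472/35 - 2551 = -88813/35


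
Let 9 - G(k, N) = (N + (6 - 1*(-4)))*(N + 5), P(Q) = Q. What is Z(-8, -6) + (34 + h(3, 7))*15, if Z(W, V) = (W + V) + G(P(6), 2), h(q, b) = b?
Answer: 526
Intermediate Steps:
G(k, N) = 9 - (5 + N)*(10 + N) (G(k, N) = 9 - (N + (6 - 1*(-4)))*(N + 5) = 9 - (N + (6 + 4))*(5 + N) = 9 - (N + 10)*(5 + N) = 9 - (10 + N)*(5 + N) = 9 - (5 + N)*(10 + N))
Z(W, V) = -75 + V + W (Z(W, V) = (W + V) + (-41 - 1*2**2 - 15*2) = (V + W) + (-41 - 1*4 - 30) = (V + W) + (-41 - 4 - 30) = (V + W) - 75 = -75 + V + W)
Z(-8, -6) + (34 + h(3, 7))*15 = (-75 - 6 - 8) + (34 + 7)*15 = -89 + 41*15 = -89 + 615 = 526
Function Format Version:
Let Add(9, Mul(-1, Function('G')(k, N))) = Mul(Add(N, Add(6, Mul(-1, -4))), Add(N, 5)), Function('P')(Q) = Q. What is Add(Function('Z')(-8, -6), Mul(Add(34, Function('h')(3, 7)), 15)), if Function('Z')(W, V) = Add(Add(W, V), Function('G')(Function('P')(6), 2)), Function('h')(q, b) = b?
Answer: 526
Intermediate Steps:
Function('G')(k, N) = Add(9, Mul(-1, Add(5, N), Add(10, N))) (Function('G')(k, N) = Add(9, Mul(-1, Mul(Add(N, Add(6, Mul(-1, -4))), Add(N, 5)))) = Add(9, Mul(-1, Mul(Add(N, Add(6, 4)), Add(5, N)))) = Add(9, Mul(-1, Mul(Add(N, 10), Add(5, N)))) = Add(9, Mul(-1, Mul(Add(10, N), Add(5, N)))) = Add(9, Mul(-1, Mul(Add(5, N), Add(10, N)))) = Add(9, Mul(-1, Add(5, N), Add(10, N))))
Function('Z')(W, V) = Add(-75, V, W) (Function('Z')(W, V) = Add(Add(W, V), Add(-41, Mul(-1, Pow(2, 2)), Mul(-15, 2))) = Add(Add(V, W), Add(-41, Mul(-1, 4), -30)) = Add(Add(V, W), Add(-41, -4, -30)) = Add(Add(V, W), -75) = Add(-75, V, W))
Add(Function('Z')(-8, -6), Mul(Add(34, Function('h')(3, 7)), 15)) = Add(Add(-75, -6, -8), Mul(Add(34, 7), 15)) = Add(-89, Mul(41, 15)) = Add(-89, 615) = 526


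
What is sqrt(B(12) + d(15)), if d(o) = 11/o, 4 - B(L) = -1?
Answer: sqrt(1290)/15 ≈ 2.3944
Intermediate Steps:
B(L) = 5 (B(L) = 4 - 1*(-1) = 4 + 1 = 5)
sqrt(B(12) + d(15)) = sqrt(5 + 11/15) = sqrt(86/15) = sqrt(1290)/15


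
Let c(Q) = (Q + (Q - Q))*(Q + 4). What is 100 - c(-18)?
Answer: -152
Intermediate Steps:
c(Q) = Q*(4 + Q) (c(Q) = (Q + 0)*(4 + Q) = Q*(4 + Q))
100 - c(-18) = 100 - (-18)*(4 - 18) = 100 - (-18)*(-14) = 100 - 1*252 = 100 - 252 = -152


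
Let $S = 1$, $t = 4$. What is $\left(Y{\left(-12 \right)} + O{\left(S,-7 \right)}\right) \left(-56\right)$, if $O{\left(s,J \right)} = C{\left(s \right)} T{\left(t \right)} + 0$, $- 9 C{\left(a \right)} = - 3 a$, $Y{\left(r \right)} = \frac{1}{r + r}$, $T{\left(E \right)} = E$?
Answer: $- \frac{217}{3} \approx -72.333$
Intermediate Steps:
$Y{\left(r \right)} = \frac{1}{2 r}$
$C{\left(a \right)} = \frac{a}{3}$ ($C{\left(a \right)} = - \frac{\left(-3\right) a}{9} = \frac{a}{3}$)
$O{\left(s,J \right)} = \frac{4 s}{3}$ ($O{\left(s,J \right)} = \frac{s}{3} \cdot 4 + 0 = \frac{4 s}{3} + 0 = \frac{4 s}{3}$)
$\left(Y{\left(-12 \right)} + O{\left(S,-7 \right)}\right) \left(-56\right) = \left(\frac{1}{2 \left(-12\right)} + \frac{4}{3} \cdot 1\right) \left(-56\right) = \left(\frac{1}{2} \left(- \frac{1}{12}\right) + \frac{4}{3}\right) \left(-56\right) = \left(- \frac{1}{24} + \frac{4}{3}\right) \left(-56\right) = \frac{31}{24} \left(-56\right) = - \frac{217}{3}$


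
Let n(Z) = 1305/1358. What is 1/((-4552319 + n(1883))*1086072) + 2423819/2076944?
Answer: 2034235276823673153793/1743113967168340236912 ≈ 1.1670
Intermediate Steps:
n(Z) = 1305/1358 (n(Z) = 1305*(1/1358) = 1305/1358)
1/((-4552319 + n(1883))*1086072) + 2423819/2076944 = 1/((-4552319 + 1305/1358)*1086072) + 2423819/2076944 = (1/1086072)/(-6182047897/1358) + 2423819*(1/2076944) = -1358/6182047897*1/1086072 + 2423819/2076944 = -679/3357074561795292 + 2423819/2076944 = 2034235276823673153793/1743113967168340236912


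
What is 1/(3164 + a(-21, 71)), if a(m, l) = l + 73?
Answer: 1/3308 ≈ 0.00030230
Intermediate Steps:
a(m, l) = 73 + l
1/(3164 + a(-21, 71)) = 1/(3164 + (73 + 71)) = 1/(3164 + 144) = 1/3308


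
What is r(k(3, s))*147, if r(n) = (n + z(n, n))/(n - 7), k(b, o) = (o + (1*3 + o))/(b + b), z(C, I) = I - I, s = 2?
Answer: -147/5 ≈ -29.400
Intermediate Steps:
z(C, I) = 0
k(b, o) = (3 + 2*o)/(2*b) (k(b, o) = (o + (3 + o))/((2*b)) = (3 + 2*o)*(1/(2*b)) = (3 + 2*o)/(2*b))
r(n) = n/(-7 + n) (r(n) = (n + 0)/(n - 7) = n/(-7 + n))
r(k(3, s))*147 = (((3/2 + 2)/3)/(-7 + (3/2 + 2)/3))*147 = (((1/3)*(7/2))/(-7 + (1/3)*(7/2)))*147 = (7/(6*(-7 + 7/6)))*147 = (7/(6*(-35/6)))*147 = ((7/6)*(-6/35))*147 = -1/5*147 = -147/5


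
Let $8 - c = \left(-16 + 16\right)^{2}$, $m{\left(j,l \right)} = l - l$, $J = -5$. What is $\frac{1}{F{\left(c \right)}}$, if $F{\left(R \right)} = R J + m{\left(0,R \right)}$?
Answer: $- \frac{1}{40} \approx -0.025$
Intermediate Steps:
$m{\left(j,l \right)} = 0$
$c = 8$ ($c = 8 - \left(-16 + 16\right)^{2} = 8 - 0^{2} = 8 - 0 = 8 + 0 = 8$)
$F{\left(R \right)} = - 5 R$ ($F{\left(R \right)} = R \left(-5\right) + 0 = - 5 R + 0 = - 5 R$)
$\frac{1}{F{\left(c \right)}} = \frac{1}{\left(-5\right) 8} = \frac{1}{-40} = - \frac{1}{40}$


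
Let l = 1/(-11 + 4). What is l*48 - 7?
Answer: -97/7 ≈ -13.857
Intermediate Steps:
l = -1/7 (l = 1/(-7) = -1/7 ≈ -0.14286)
l*48 - 7 = -1/7*48 - 7 = -48/7 - 7 = -97/7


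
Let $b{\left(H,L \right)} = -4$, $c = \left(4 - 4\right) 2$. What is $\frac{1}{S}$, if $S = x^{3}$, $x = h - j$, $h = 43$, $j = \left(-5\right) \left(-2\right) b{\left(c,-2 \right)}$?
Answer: $\frac{1}{571787} \approx 1.7489 \cdot 10^{-6}$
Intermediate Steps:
$c = 0$ ($c = 0 \cdot 2 = 0$)
$j = -40$ ($j = \left(-5\right) \left(-2\right) \left(-4\right) = 10 \left(-4\right) = -40$)
$x = 83$ ($x = 43 - -40 = 43 + 40 = 83$)
$S = 571787$ ($S = 83^{3} = 571787$)
$\frac{1}{S} = \frac{1}{571787}$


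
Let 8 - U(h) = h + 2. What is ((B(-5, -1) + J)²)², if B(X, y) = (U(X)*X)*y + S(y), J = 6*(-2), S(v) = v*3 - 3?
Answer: 1874161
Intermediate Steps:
U(h) = 6 - h (U(h) = 8 - (h + 2) = 8 - (2 + h) = 8 + (-2 - h) = 6 - h)
S(v) = -3 + 3*v (S(v) = 3*v - 3 = -3 + 3*v)
J = -12
B(X, y) = -3 + 3*y + X*y*(6 - X) (B(X, y) = ((6 - X)*X)*y + (-3 + 3*y) = (X*(6 - X))*y + (-3 + 3*y) = X*y*(6 - X) + (-3 + 3*y) = -3 + 3*y + X*y*(6 - X))
((B(-5, -1) + J)²)² = (((-3 + 3*(-1) - 1*(-5)*(-1)*(-6 - 5)) - 12)²)² = (((-3 - 3 - 1*(-5)*(-1)*(-11)) - 12)²)² = (((-3 - 3 + 55) - 12)²)² = ((49 - 12)²)² = (37²)² = 1369² = 1874161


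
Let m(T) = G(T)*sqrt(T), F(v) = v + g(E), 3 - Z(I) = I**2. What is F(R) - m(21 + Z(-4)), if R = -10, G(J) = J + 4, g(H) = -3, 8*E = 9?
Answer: -13 - 24*sqrt(2) ≈ -46.941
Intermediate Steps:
E = 9/8 (E = (1/8)*9 = 9/8 ≈ 1.1250)
G(J) = 4 + J
Z(I) = 3 - I**2
F(v) = -3 + v (F(v) = v - 3 = -3 + v)
m(T) = sqrt(T)*(4 + T) (m(T) = (4 + T)*sqrt(T) = sqrt(T)*(4 + T))
F(R) - m(21 + Z(-4)) = (-3 - 10) - sqrt(21 + (3 - 1*(-4)**2))*(4 + (21 + (3 - 1*(-4)**2))) = -13 - sqrt(21 + (3 - 1*16))*(4 + (21 + (3 - 1*16))) = -13 - sqrt(21 + (3 - 16))*(4 + (21 + (3 - 16))) = -13 - sqrt(21 - 13)*(4 + (21 - 13)) = -13 - sqrt(8)*(4 + 8) = -13 - 2*sqrt(2)*12 = -13 - 24*sqrt(2)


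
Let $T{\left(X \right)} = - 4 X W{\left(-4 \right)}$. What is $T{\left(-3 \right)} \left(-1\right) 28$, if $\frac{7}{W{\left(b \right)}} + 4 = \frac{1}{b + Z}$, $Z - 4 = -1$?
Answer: $\frac{2352}{5} \approx 470.4$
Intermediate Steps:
$Z = 3$ ($Z = 4 - 1 = 3$)
$W{\left(b \right)} = \frac{7}{-4 + \frac{1}{3 + b}}$ ($W{\left(b \right)} = \frac{7}{-4 + \frac{1}{b + 3}} = \frac{7}{-4 + \frac{1}{3 + b}}$)
$T{\left(X \right)} = \frac{28 X}{5}$ ($T{\left(X \right)} = - 4 X \frac{7 \left(-3 - -4\right)}{11 + 4 \left(-4\right)} = - 4 X \frac{7 \left(-3 + 4\right)}{11 - 16} = - 4 X 7 \frac{1}{-5} \cdot 1 = - 4 X 7 \left(- \frac{1}{5}\right) 1 = - 4 X \left(- \frac{7}{5}\right) = \frac{28 X}{5}$)
$T{\left(-3 \right)} \left(-1\right) 28 = \frac{28}{5} \left(-3\right) \left(-1\right) 28 = \left(- \frac{84}{5}\right) \left(-1\right) 28 = \frac{84}{5} \cdot 28 = \frac{2352}{5}$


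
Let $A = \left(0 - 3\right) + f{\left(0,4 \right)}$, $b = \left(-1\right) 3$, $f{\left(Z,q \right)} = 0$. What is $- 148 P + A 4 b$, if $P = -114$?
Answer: $16908$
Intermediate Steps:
$b = -3$
$A = -3$ ($A = \left(0 - 3\right) + 0 = -3 + 0 = -3$)
$- 148 P + A 4 b = \left(-148\right) \left(-114\right) + \left(-3\right) 4 \left(-3\right) = 16872 - -36 = 16872 + 36 = 16908$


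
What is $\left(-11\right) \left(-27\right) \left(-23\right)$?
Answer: $-6831$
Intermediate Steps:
$\left(-11\right) \left(-27\right) \left(-23\right) = 297 \left(-23\right) = -6831$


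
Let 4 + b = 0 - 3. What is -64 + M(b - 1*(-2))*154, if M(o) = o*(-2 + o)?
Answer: 5326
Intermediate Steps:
b = -7 (b = -4 + (0 - 3) = -4 - 3 = -7)
-64 + M(b - 1*(-2))*154 = -64 + ((-7 - 1*(-2))*(-2 + (-7 - 1*(-2))))*154 = -64 + ((-7 + 2)*(-2 + (-7 + 2)))*154 = -64 - 5*(-2 - 5)*154 = -64 - 5*(-7)*154 = -64 + 35*154 = -64 + 5390 = 5326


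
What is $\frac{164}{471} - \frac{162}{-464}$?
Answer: $\frac{76199}{109272} \approx 0.69733$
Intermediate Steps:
$\frac{164}{471} - \frac{162}{-464} = 164 \cdot \frac{1}{471} - - \frac{81}{232} = \frac{164}{471} + \frac{81}{232} = \frac{76199}{109272}$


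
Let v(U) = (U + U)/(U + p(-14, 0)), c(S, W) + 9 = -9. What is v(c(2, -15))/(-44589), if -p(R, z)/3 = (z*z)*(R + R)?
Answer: -2/44589 ≈ -4.4854e-5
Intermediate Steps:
p(R, z) = -6*R*z² (p(R, z) = -3*z*z*(R + R) = -3*z²*2*R = -6*R*z²)
c(S, W) = -18 (c(S, W) = -9 - 9 = -18)
v(U) = 2 (v(U) = (U + U)/(U - 6*(-14)*0²) = (2*U)/(U - 6*(-14)*0) = (2*U)/(U + 0) = (2*U)/U = 2)
v(c(2, -15))/(-44589) = 2/(-44589) = 2*(-1/44589) = -2/44589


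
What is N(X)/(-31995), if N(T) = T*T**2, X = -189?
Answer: 83349/395 ≈ 211.01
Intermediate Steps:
N(T) = T**3
N(X)/(-31995) = (-189)**3/(-31995) = -6751269*(-1/31995) = 83349/395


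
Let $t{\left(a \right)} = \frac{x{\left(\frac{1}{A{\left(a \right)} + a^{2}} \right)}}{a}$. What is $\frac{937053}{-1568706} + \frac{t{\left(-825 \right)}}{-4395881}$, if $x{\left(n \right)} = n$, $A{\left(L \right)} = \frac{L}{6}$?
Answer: $- \frac{1541675334420155514821}{2580894941008572746250} \approx -0.59734$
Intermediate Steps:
$A{\left(L \right)} = \frac{L}{6}$ ($A{\left(L \right)} = L \frac{1}{6} = \frac{L}{6}$)
$t{\left(a \right)} = \frac{1}{a \left(a^{2} + \frac{a}{6}\right)}$ ($t{\left(a \right)} = \frac{1}{\left(\frac{a}{6} + a^{2}\right) a} = \frac{1}{\left(a^{2} + \frac{a}{6}\right) a} = \frac{1}{a \left(a^{2} + \frac{a}{6}\right)}$)
$\frac{937053}{-1568706} + \frac{t{\left(-825 \right)}}{-4395881} = \frac{937053}{-1568706} + \frac{6 \cdot \frac{1}{680625} \frac{1}{1 + 6 \left(-825\right)}}{-4395881} = 937053 \left(- \frac{1}{1568706}\right) + 6 \cdot \frac{1}{680625} \frac{1}{1 - 4950} \left(- \frac{1}{4395881}\right) = - \frac{312351}{522902} + 6 \cdot \frac{1}{680625} \frac{1}{-4949} \left(- \frac{1}{4395881}\right) = - \frac{312351}{522902} + 6 \cdot \frac{1}{680625} \left(- \frac{1}{4949}\right) \left(- \frac{1}{4395881}\right) = - \frac{312351}{522902} - - \frac{2}{4935714418779375} = - \frac{312351}{522902} + \frac{2}{4935714418779375} = - \frac{1541675334420155514821}{2580894941008572746250}$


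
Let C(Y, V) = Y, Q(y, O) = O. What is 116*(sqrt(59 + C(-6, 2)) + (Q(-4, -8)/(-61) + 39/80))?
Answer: 87551/1220 + 116*sqrt(53) ≈ 916.26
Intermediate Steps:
116*(sqrt(59 + C(-6, 2)) + (Q(-4, -8)/(-61) + 39/80)) = 116*(sqrt(59 - 6) + (-8/(-61) + 39/80)) = 116*(sqrt(53) + (-8*(-1/61) + 39*(1/80))) = 116*(sqrt(53) + (8/61 + 39/80)) = 116*(sqrt(53) + 3019/4880) = 116*(3019/4880 + sqrt(53)) = 87551/1220 + 116*sqrt(53)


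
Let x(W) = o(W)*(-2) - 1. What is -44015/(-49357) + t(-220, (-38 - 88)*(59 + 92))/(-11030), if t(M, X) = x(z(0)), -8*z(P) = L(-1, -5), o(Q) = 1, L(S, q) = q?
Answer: 485633521/544407710 ≈ 0.89204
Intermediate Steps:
z(P) = 5/8 (z(P) = -1/8*(-5) = 5/8)
x(W) = -3 (x(W) = 1*(-2) - 1 = -2 - 1 = -3)
t(M, X) = -3
-44015/(-49357) + t(-220, (-38 - 88)*(59 + 92))/(-11030) = -44015/(-49357) - 3/(-11030) = -44015*(-1/49357) - 3*(-1/11030) = 44015/49357 + 3/11030 = 485633521/544407710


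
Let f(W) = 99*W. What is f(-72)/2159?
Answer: -7128/2159 ≈ -3.3015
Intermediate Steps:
f(-72)/2159 = (99*(-72))/2159 = -7128*1/2159 = -7128/2159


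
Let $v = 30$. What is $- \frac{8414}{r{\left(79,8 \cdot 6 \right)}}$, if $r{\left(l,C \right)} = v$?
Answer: $- \frac{4207}{15} \approx -280.47$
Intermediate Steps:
$r{\left(l,C \right)} = 30$
$- \frac{8414}{r{\left(79,8 \cdot 6 \right)}} = - \frac{8414}{30} = \left(-8414\right) \frac{1}{30} = - \frac{4207}{15}$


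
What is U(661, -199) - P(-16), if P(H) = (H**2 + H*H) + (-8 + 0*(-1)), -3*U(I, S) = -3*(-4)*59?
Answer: -740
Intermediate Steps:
U(I, S) = -236 (U(I, S) = -(-3*(-4))*59/3 = -4*59 = -1/3*708 = -236)
P(H) = -8 + 2*H**2 (P(H) = (H**2 + H**2) + (-8 + 0) = 2*H**2 - 8 = -8 + 2*H**2)
U(661, -199) - P(-16) = -236 - (-8 + 2*(-16)**2) = -236 - (-8 + 2*256) = -236 - (-8 + 512) = -236 - 1*504 = -236 - 504 = -740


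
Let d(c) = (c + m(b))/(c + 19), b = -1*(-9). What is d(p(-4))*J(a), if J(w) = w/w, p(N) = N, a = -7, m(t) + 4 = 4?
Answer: -4/15 ≈ -0.26667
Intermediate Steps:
b = 9
m(t) = 0 (m(t) = -4 + 4 = 0)
d(c) = c/(19 + c) (d(c) = (c + 0)/(c + 19) = c/(19 + c))
J(w) = 1
d(p(-4))*J(a) = -4/(19 - 4)*1 = -4/15*1 = -4/15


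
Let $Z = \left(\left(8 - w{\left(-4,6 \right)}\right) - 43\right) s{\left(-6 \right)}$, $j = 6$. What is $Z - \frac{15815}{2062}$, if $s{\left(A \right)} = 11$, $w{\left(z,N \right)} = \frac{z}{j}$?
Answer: $- \frac{2383691}{6186} \approx -385.34$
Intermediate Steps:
$w{\left(z,N \right)} = \frac{z}{6}$
$Z = - \frac{1133}{3}$ ($Z = \left(\left(8 - \frac{1}{6} \left(-4\right)\right) - 43\right) 11 = \left(\left(8 - - \frac{2}{3}\right) - 43\right) 11 = \left(\left(8 + \frac{2}{3}\right) - 43\right) 11 = \left(\frac{26}{3} - 43\right) 11 = \left(- \frac{103}{3}\right) 11 = - \frac{1133}{3} \approx -377.67$)
$Z - \frac{15815}{2062} = - \frac{1133}{3} - \frac{15815}{2062} = - \frac{2383691}{6186}$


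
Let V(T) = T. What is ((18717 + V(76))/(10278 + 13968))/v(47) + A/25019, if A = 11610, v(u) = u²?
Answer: 622294978607/1340002978866 ≈ 0.46440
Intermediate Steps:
((18717 + V(76))/(10278 + 13968))/v(47) + A/25019 = ((18717 + 76)/(10278 + 13968))/(47²) + 11610/25019 = (18793/24246)/2209 + 11610*(1/25019) = (18793*(1/24246))*(1/2209) + 11610/25019 = (18793/24246)*(1/2209) + 11610/25019 = 18793/53559414 + 11610/25019 = 622294978607/1340002978866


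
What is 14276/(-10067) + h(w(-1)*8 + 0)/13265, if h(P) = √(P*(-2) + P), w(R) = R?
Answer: -14276/10067 + 2*√2/13265 ≈ -1.4179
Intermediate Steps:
h(P) = √(-P) (h(P) = √(-2*P + P) = √(-P))
14276/(-10067) + h(w(-1)*8 + 0)/13265 = 14276/(-10067) + √(-(-1*8 + 0))/13265 = 14276*(-1/10067) + √(-(-8 + 0))*(1/13265) = -14276/10067 + √(-1*(-8))*(1/13265) = -14276/10067 + √8*(1/13265) = -14276/10067 + (2*√2)*(1/13265) = -14276/10067 + 2*√2/13265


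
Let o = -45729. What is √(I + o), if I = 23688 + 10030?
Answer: I*√12011 ≈ 109.59*I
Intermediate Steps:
I = 33718
√(I + o) = √(33718 - 45729) = √(-12011) = I*√12011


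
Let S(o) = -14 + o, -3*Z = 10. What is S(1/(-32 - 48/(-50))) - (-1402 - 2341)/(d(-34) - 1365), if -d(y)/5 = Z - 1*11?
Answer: -32837/1940 ≈ -16.926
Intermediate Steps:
Z = -10/3 (Z = -⅓*10 = -10/3 ≈ -3.3333)
d(y) = 215/3 (d(y) = -5*(-10/3 - 1*11) = -5*(-10/3 - 11) = -5*(-43/3) = 215/3)
S(1/(-32 - 48/(-50))) - (-1402 - 2341)/(d(-34) - 1365) = (-14 + 1/(-32 - 48/(-50))) - (-1402 - 2341)/(215/3 - 1365) = (-14 + 1/(-32 - 48*(-1/50))) - (-3743)/(-3880/3) = (-14 + 1/(-32 + 24/25)) - (-3743)*(-3)/3880 = (-14 + 1/(-776/25)) - 1*11229/3880 = (-14 - 25/776) - 11229/3880 = -10889/776 - 11229/3880 = -32837/1940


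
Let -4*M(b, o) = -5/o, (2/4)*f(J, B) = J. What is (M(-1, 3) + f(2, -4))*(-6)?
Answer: -53/2 ≈ -26.500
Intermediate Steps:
f(J, B) = 2*J
M(b, o) = 5/(4*o) (M(b, o) = -(-5)/(4*o) = 5/(4*o))
(M(-1, 3) + f(2, -4))*(-6) = ((5/4)/3 + 2*2)*(-6) = ((5/4)*(1/3) + 4)*(-6) = (5/12 + 4)*(-6) = (53/12)*(-6) = -53/2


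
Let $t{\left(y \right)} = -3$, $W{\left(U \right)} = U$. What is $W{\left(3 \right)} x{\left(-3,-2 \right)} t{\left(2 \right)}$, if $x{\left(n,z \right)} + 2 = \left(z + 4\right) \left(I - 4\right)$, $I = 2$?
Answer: $54$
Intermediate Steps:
$x{\left(n,z \right)} = -10 - 2 z$ ($x{\left(n,z \right)} = -2 + \left(z + 4\right) \left(2 - 4\right) = -2 + \left(4 + z\right) \left(-2\right) = -2 - \left(8 + 2 z\right) = -10 - 2 z$)
$W{\left(3 \right)} x{\left(-3,-2 \right)} t{\left(2 \right)} = 3 \left(-10 - -4\right) \left(-3\right) = 3 \left(-10 + 4\right) \left(-3\right) = 3 \left(-6\right) \left(-3\right) = \left(-18\right) \left(-3\right) = 54$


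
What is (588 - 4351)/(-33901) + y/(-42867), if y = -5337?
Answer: 38026462/161470463 ≈ 0.23550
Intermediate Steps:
(588 - 4351)/(-33901) + y/(-42867) = (588 - 4351)/(-33901) - 5337/(-42867) = -3763*(-1/33901) - 5337*(-1/42867) = 3763/33901 + 593/4763 = 38026462/161470463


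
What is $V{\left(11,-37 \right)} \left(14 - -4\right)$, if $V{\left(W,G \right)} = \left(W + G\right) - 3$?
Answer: $-522$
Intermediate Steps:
$V{\left(W,G \right)} = -3 + G + W$ ($V{\left(W,G \right)} = \left(G + W\right) - 3 = -3 + G + W$)
$V{\left(11,-37 \right)} \left(14 - -4\right) = \left(-3 - 37 + 11\right) \left(14 - -4\right) = - 29 \left(14 + 4\right) = \left(-29\right) 18 = -522$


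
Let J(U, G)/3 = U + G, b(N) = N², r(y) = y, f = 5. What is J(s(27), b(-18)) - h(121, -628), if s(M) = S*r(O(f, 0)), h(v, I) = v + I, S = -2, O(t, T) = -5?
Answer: 1509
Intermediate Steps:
h(v, I) = I + v
s(M) = 10 (s(M) = -2*(-5) = 10)
J(U, G) = 3*G + 3*U (J(U, G) = 3*(U + G) = 3*(G + U) = 3*G + 3*U)
J(s(27), b(-18)) - h(121, -628) = (3*(-18)² + 3*10) - (-628 + 121) = (3*324 + 30) - 1*(-507) = (972 + 30) + 507 = 1002 + 507 = 1509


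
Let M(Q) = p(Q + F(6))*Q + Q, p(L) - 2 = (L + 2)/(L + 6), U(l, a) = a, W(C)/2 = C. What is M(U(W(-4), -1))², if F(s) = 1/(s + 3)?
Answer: 5476/529 ≈ 10.352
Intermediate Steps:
F(s) = 1/(3 + s)
W(C) = 2*C
p(L) = 2 + (2 + L)/(6 + L) (p(L) = 2 + (L + 2)/(L + 6) = 2 + (2 + L)/(6 + L))
M(Q) = Q + Q*(43/3 + 3*Q)/(55/9 + Q) (M(Q) = ((14 + 3*(Q + 1/(3 + 6)))/(6 + (Q + 1/(3 + 6))))*Q + Q = ((14 + 3*(Q + 1/9))/(6 + (Q + 1/9)))*Q + Q = ((14 + 3*(Q + ⅑))/(6 + (Q + ⅑)))*Q + Q = ((14 + 3*(⅑ + Q))/(6 + (⅑ + Q)))*Q + Q = ((14 + (⅓ + 3*Q))/(55/9 + Q))*Q + Q = ((43/3 + 3*Q)/(55/9 + Q))*Q + Q = Q*(43/3 + 3*Q)/(55/9 + Q) + Q = Q + Q*(43/3 + 3*Q)/(55/9 + Q))
M(U(W(-4), -1))² = (4*(-1)*(46 + 9*(-1))/(55 + 9*(-1)))² = (4*(-1)*(46 - 9)/(55 - 9))² = (4*(-1)*37/46)² = (4*(-1)*(1/46)*37)² = (-74/23)² = 5476/529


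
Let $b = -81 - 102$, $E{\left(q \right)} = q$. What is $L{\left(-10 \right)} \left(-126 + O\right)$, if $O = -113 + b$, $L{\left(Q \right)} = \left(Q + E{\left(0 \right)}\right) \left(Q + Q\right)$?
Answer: $-84400$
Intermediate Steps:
$L{\left(Q \right)} = 2 Q^{2}$ ($L{\left(Q \right)} = \left(Q + 0\right) \left(Q + Q\right) = Q 2 Q = 2 Q^{2}$)
$b = -183$ ($b = -81 - 102 = -183$)
$O = -296$ ($O = -113 - 183 = -296$)
$L{\left(-10 \right)} \left(-126 + O\right) = 2 \left(-10\right)^{2} \left(-126 - 296\right) = 2 \cdot 100 \left(-422\right) = 200 \left(-422\right) = -84400$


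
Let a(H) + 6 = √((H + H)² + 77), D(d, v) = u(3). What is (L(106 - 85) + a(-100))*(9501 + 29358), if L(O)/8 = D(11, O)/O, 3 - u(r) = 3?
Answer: -233154 + 116577*√4453 ≈ 7.5461e+6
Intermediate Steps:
u(r) = 0 (u(r) = 3 - 1*3 = 3 - 3 = 0)
D(d, v) = 0
L(O) = 0 (L(O) = 8*(0/O) = 8*0 = 0)
a(H) = -6 + √(77 + 4*H²) (a(H) = -6 + √((H + H)² + 77) = -6 + √((2*H)² + 77) = -6 + √(4*H² + 77) = -6 + √(77 + 4*H²))
(L(106 - 85) + a(-100))*(9501 + 29358) = (0 + (-6 + √(77 + 4*(-100)²)))*(9501 + 29358) = (0 + (-6 + √(77 + 4*10000)))*38859 = (0 + (-6 + √(77 + 40000)))*38859 = (0 + (-6 + √40077))*38859 = (0 + (-6 + 3*√4453))*38859 = (-6 + 3*√4453)*38859 = -233154 + 116577*√4453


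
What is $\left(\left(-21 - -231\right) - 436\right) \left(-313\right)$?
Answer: $70738$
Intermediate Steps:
$\left(\left(-21 - -231\right) - 436\right) \left(-313\right) = \left(\left(-21 + 231\right) - 436\right) \left(-313\right) = \left(210 - 436\right) \left(-313\right) = \left(-226\right) \left(-313\right) = 70738$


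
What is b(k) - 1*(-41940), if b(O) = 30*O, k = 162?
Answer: 46800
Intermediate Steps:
b(k) - 1*(-41940) = 30*162 - 1*(-41940) = 4860 + 41940 = 46800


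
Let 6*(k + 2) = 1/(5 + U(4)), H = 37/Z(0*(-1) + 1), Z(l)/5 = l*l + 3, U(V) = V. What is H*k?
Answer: -3959/1080 ≈ -3.6657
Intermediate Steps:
Z(l) = 15 + 5*l**2 (Z(l) = 5*(l*l + 3) = 5*(l**2 + 3) = 5*(3 + l**2) = 15 + 5*l**2)
H = 37/20 (H = 37/(15 + 5*(0*(-1) + 1)**2) = 37/(15 + 5*(0 + 1)**2) = 37/(15 + 5*1**2) = 37/(15 + 5*1) = 37/(15 + 5) = 37/20 ≈ 1.8500)
k = -107/54 (k = -2 + 1/(6*(5 + 4)) = -2 + (1/6)/9 = -2 + (1/6)*(1/9) = -2 + 1/54 = -107/54 ≈ -1.9815)
H*k = (37/20)*(-107/54) = -3959/1080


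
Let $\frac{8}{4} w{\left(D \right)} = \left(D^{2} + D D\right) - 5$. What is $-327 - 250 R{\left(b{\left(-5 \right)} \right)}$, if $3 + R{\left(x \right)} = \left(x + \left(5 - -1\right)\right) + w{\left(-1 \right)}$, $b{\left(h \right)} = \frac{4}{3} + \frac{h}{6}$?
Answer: $-827$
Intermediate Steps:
$b{\left(h \right)} = \frac{4}{3} + \frac{h}{6}$ ($b{\left(h \right)} = 4 \cdot \frac{1}{3} + h \frac{1}{6} = \frac{4}{3} + \frac{h}{6}$)
$w{\left(D \right)} = - \frac{5}{2} + D^{2}$ ($w{\left(D \right)} = \frac{\left(D^{2} + D D\right) - 5}{2} = \frac{\left(D^{2} + D^{2}\right) - 5}{2} = \frac{2 D^{2} - 5}{2} = \frac{-5 + 2 D^{2}}{2} = - \frac{5}{2} + D^{2}$)
$R{\left(x \right)} = \frac{3}{2} + x$ ($R{\left(x \right)} = -3 - \left(- \frac{7}{2} - 1 - x\right) = -3 + \left(\left(x + \left(5 + 1\right)\right) + \left(- \frac{5}{2} + 1\right)\right) = -3 + \left(\left(x + 6\right) - \frac{3}{2}\right) = -3 + \left(\left(6 + x\right) - \frac{3}{2}\right) = -3 + \left(\frac{9}{2} + x\right) = \frac{3}{2} + x$)
$-327 - 250 R{\left(b{\left(-5 \right)} \right)} = -327 - 250 \left(\frac{3}{2} + \left(\frac{4}{3} + \frac{1}{6} \left(-5\right)\right)\right) = -327 - 250 \left(\frac{3}{2} + \left(\frac{4}{3} - \frac{5}{6}\right)\right) = -327 - 250 \left(\frac{3}{2} + \frac{1}{2}\right) = -327 - 500 = -827$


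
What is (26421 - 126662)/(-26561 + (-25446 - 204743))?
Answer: 100241/256750 ≈ 0.39042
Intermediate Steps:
(26421 - 126662)/(-26561 + (-25446 - 204743)) = -100241/(-26561 - 230189) = -100241/(-256750) = -100241*(-1/256750) = 100241/256750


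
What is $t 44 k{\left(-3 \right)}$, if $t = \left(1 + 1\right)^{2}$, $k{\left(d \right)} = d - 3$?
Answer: $-1056$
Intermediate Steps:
$k{\left(d \right)} = -3 + d$ ($k{\left(d \right)} = d - 3 = -3 + d$)
$t = 4$ ($t = 2^{2} = 4$)
$t 44 k{\left(-3 \right)} = 4 \cdot 44 \left(-3 - 3\right) = 176 \left(-6\right) = -1056$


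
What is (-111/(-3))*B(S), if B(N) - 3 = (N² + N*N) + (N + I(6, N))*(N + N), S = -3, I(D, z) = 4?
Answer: 555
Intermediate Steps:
B(N) = 3 + 2*N² + 2*N*(4 + N) (B(N) = 3 + ((N² + N*N) + (N + 4)*(N + N)) = 3 + ((N² + N²) + (4 + N)*(2*N)) = 3 + (2*N² + 2*N*(4 + N)) = 3 + 2*N² + 2*N*(4 + N))
(-111/(-3))*B(S) = (-111/(-3))*(3 + 4*(-3)² + 8*(-3)) = (-111*(-⅓))*(3 + 4*9 - 24) = 37*(3 + 36 - 24) = 37*15 = 555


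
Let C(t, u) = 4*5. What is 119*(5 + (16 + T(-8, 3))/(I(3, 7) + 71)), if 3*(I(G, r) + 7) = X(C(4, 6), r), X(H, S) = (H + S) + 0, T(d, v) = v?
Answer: 45696/73 ≈ 625.97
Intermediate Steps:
C(t, u) = 20
X(H, S) = H + S
I(G, r) = -⅓ + r/3 (I(G, r) = -7 + (20 + r)/3 = -7 + (20/3 + r/3) = -⅓ + r/3)
119*(5 + (16 + T(-8, 3))/(I(3, 7) + 71)) = 119*(5 + (16 + 3)/((-⅓ + (⅓)*7) + 71)) = 119*(5 + 19/((-⅓ + 7/3) + 71)) = 119*(5 + 19/(2 + 71)) = 119*(5 + 19/73) = 119*(384/73) = 45696/73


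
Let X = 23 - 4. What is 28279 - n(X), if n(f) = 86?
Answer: 28193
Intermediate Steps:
X = 19
28279 - n(X) = 28279 - 1*86 = 28279 - 86 = 28193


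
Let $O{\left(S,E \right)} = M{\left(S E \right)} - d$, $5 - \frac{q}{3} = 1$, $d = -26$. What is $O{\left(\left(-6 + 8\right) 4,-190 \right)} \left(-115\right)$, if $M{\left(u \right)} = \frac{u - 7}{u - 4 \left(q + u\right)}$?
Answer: $- \frac{4438425}{1504} \approx -2951.1$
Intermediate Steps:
$q = 12$ ($q = 15 - 3 = 12$)
$M{\left(u \right)} = \frac{-7 + u}{-48 - 3 u}$ ($M{\left(u \right)} = \frac{u - 7}{u - 4 \left(12 + u\right)} = \frac{-7 + u}{u - \left(48 + 4 u\right)} = \frac{-7 + u}{-48 - 3 u}$)
$O{\left(S,E \right)} = 26 + \frac{7 - E S}{3 \left(16 + E S\right)}$ ($O{\left(S,E \right)} = \frac{7 - S E}{3 \left(16 + S E\right)} - -26 = \frac{7 - E S}{3 \left(16 + E S\right)} + 26 = 26 + \frac{7 - E S}{3 \left(16 + E S\right)}$)
$O{\left(\left(-6 + 8\right) 4,-190 \right)} \left(-115\right) = \frac{1255 + 77 \left(-190\right) \left(-6 + 8\right) 4}{3 \left(16 - 190 \left(-6 + 8\right) 4\right)} \left(-115\right) = \frac{1255 + 77 \left(-190\right) 2 \cdot 4}{3 \left(16 - 190 \cdot 2 \cdot 4\right)} \left(-115\right) = \frac{1255 + 77 \left(-190\right) 8}{3 \left(16 - 1520\right)} \left(-115\right) = \frac{1255 - 117040}{3 \left(16 - 1520\right)} \left(-115\right) = \frac{1}{3} \frac{1}{-1504} \left(-115785\right) \left(-115\right) = \frac{1}{3} \left(- \frac{1}{1504}\right) \left(-115785\right) \left(-115\right) = \frac{38595}{1504} \left(-115\right) = - \frac{4438425}{1504}$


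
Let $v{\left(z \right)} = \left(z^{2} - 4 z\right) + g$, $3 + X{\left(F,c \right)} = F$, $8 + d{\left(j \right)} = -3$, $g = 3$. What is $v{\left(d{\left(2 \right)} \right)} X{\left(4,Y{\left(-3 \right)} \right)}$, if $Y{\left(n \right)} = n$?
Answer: $168$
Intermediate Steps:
$d{\left(j \right)} = -11$ ($d{\left(j \right)} = -8 - 3 = -11$)
$X{\left(F,c \right)} = -3 + F$
$v{\left(z \right)} = 3 + z^{2} - 4 z$ ($v{\left(z \right)} = \left(z^{2} - 4 z\right) + 3 = 3 + z^{2} - 4 z$)
$v{\left(d{\left(2 \right)} \right)} X{\left(4,Y{\left(-3 \right)} \right)} = \left(3 + \left(-11\right)^{2} - -44\right) \left(-3 + 4\right) = \left(3 + 121 + 44\right) 1 = 168 \cdot 1 = 168$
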